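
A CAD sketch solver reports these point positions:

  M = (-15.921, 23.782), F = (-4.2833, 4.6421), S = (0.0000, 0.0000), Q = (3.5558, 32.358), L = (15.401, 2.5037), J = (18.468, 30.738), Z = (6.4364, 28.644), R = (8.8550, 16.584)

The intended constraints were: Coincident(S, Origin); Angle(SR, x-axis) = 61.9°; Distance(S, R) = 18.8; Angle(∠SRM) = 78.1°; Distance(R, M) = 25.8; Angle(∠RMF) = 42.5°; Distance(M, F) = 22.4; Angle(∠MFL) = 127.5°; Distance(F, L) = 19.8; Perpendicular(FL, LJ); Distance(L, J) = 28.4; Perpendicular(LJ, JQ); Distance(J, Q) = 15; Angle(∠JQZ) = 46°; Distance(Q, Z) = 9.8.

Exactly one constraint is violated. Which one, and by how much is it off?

Distance(Q, Z) = 9.8 — off by 5.10.

S = (0.00, 0.00) ✓; SR at 61.90° ✓; |SR| = 18.80 ✓; ∠SRM = 78.10° ✓; |RM| = 25.80 ✓; ∠RMF = 42.50° ✓; |MF| = 22.40 ✓; ∠MFL = 127.5° ✓; |FL| = 19.80 ✓; ∠(FL, LJ) = 90.00° ✓; |LJ| = 28.40 ✓; ∠(LJ, JQ) = 90.00° ✓; |JQ| = 15.00 ✓; ∠JQZ = 46.00° ✓; |QZ| = 4.700 ✗.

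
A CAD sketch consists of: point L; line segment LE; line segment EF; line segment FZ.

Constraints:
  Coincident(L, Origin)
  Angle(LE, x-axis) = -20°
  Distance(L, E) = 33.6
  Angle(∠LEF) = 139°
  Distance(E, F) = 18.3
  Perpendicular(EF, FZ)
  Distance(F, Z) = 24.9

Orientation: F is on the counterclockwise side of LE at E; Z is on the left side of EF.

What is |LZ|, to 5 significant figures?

43.752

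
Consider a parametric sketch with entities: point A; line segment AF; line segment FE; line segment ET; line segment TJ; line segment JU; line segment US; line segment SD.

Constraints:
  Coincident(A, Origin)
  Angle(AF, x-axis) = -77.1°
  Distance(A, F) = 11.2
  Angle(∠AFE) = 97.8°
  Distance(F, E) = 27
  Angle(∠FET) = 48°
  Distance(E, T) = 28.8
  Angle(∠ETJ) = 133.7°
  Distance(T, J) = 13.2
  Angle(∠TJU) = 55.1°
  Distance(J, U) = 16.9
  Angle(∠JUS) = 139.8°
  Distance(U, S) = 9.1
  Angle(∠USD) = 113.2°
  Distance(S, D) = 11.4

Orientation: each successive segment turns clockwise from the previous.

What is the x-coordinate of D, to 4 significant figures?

-20.91

∠JUS = 139.8° gives US at -142.7° from the x-axis; with |US| = 9.1, S = (-10.99, -10.61). ∠USD = 113.2° gives SD at 150.5° from the x-axis; with |SD| = 11.4, D = (-20.91, -4.999). So D.x = -20.91.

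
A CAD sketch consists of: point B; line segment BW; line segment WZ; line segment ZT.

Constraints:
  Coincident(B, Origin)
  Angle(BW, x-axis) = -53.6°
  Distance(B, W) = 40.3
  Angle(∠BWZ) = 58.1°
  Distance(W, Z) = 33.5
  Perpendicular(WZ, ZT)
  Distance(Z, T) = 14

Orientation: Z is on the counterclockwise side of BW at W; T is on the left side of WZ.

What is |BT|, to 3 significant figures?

23.6

B is at the origin; BW runs at -53.6° with length 40.3, so W = 40.3·(cos -53.6°, sin -53.6°) = (23.9, -32.4). ∠BWZ = 58.1°, so WZ runs at -53.6° + (180° − 58.1°) = 68.3° from the x-axis; with |WZ| = 33.5, Z = W + 33.5·(cos 68.3°, sin 68.3°) = (36.3, -1.31). WZ is perpendicular to ZT; with |ZT| = 14.0 on the left of WZ, T = Z + 14.0·(-0.929, 0.370) = (23.3, 3.87). Then |BT| = |T − B| = 23.6.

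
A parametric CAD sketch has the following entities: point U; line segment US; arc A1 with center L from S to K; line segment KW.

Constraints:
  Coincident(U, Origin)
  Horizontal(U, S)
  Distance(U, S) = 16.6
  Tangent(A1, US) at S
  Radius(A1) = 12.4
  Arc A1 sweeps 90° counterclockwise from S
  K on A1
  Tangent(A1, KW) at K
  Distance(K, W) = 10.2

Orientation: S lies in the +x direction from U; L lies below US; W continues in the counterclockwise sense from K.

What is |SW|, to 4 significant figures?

25.78

U is at the origin; U and S share the same y with |US| = 16.6 and S on the +x side, so S = (16.60, 0.000). A1 meets US tangentially, so LS is at right angles to US, so L = S + (0, -12.4) = (16.60, -12.40). On A1, S sits at bearing 90° from L; a 90° counterclockwise sweep puts K at bearing 180°, so K = L + 12.4·(cos 180°, sin 180°) = (4.200, -12.40). The tangent condition forces LK to be normal to KW, so KW runs along (−sin 180°, cos 180°); with |KW| = 10.2, W = (4.200, -22.60). Then |SW| = |W − S| = 25.78.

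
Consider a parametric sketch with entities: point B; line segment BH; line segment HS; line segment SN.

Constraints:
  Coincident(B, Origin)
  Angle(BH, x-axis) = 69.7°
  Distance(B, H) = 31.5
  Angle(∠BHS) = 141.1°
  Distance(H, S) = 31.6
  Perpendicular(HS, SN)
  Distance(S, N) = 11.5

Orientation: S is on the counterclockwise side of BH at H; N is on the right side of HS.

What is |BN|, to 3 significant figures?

64.2

∠BHS = 141.1°, so HS runs at 69.7° + (180° − 141.1°) = 109° from the x-axis; with |HS| = 31.6, S = H + 31.6·(cos 109°, sin 109°) = (0.849, 59.5). HS is perpendicular to SN; with |SN| = 11.5 on the right of HS, N = S + 11.5·(0.948, 0.319) = (11.7, 63.2). Then |BN| = |N − B| = 64.2.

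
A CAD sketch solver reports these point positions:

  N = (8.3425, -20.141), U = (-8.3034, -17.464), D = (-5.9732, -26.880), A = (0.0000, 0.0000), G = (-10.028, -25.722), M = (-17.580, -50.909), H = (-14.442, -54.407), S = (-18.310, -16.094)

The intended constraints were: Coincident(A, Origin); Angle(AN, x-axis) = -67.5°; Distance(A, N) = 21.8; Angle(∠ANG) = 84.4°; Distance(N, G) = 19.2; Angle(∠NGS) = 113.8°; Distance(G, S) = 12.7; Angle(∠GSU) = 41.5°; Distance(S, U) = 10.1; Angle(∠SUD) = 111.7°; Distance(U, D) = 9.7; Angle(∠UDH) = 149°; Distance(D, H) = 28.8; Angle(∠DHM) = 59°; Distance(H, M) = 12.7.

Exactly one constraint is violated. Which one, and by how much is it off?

Distance(H, M) = 12.7 — off by 8.00.

A = (0.00, 0.00) ✓; AN at -67.50° ✓; |AN| = 21.80 ✓; ∠ANG = 84.40° ✓; |NG| = 19.20 ✓; ∠NGS = 113.8° ✓; |GS| = 12.70 ✓; ∠GSU = 41.50° ✓; |SU| = 10.10 ✓; ∠SUD = 111.7° ✓; |UD| = 9.700 ✓; ∠UDH = 149.0° ✓; |DH| = 28.80 ✓; ∠DHM = 59.00° ✓; |HM| = 4.699 ✗.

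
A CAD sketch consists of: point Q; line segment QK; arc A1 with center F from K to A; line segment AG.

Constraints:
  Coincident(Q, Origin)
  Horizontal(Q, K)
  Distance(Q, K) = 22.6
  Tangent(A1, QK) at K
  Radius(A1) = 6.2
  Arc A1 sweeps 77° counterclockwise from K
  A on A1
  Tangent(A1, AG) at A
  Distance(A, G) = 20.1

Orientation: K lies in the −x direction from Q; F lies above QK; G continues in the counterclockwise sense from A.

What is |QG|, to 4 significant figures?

27.20

Q is at the origin; QK is horizontal with |QK| = 22.6 and K on the −x side, so K = (-22.60, 0.000). A1 meets QK tangentially, so FK is at right angles to QK, so F = K + (0, 6.2) = (-22.60, 6.200). On A1, K sits at bearing -90° from F; a 77° counterclockwise sweep puts A at bearing -13°, so A = F + 6.2·(cos -13°, sin -13°) = (-16.56, 4.805). The tangent condition forces FA to be normal to AG, so AG runs along (−sin -13°, cos -13°); with |AG| = 20.1, G = (-12.04, 24.39). Then |QG| = |G − Q| = 27.20.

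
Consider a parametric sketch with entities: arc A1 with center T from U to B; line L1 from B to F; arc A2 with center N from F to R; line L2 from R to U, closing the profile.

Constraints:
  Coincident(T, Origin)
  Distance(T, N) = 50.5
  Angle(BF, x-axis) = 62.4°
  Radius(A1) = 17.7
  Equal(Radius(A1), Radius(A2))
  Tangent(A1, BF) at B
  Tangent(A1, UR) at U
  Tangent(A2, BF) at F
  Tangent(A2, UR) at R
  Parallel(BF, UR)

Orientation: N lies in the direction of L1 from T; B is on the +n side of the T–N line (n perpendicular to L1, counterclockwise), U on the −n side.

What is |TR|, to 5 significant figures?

53.512

The slot axis is L1's direction at 62.4°, so u = (cos 62.4°, sin 62.4°) = (0.46330, 0.88620) and n = (−sin 62.4°, cos 62.4°) = (-0.88620, 0.46330). T is at the origin and N lies 50.5 along u from T, so N = 50.5·u = (23.396, 44.753). Tangency of A1 to both parallel lines with radius 17.7 puts B and U at T ± 17.7·n: B = (-15.686, 8.2003), U = (15.686, -8.2003). Equal radii place F and R the same way about N: F = N + 17.7·n = (7.7106, 52.954), R = N − 17.7·n = (39.082, 36.553). Then |TR| = |R − T| = 53.512.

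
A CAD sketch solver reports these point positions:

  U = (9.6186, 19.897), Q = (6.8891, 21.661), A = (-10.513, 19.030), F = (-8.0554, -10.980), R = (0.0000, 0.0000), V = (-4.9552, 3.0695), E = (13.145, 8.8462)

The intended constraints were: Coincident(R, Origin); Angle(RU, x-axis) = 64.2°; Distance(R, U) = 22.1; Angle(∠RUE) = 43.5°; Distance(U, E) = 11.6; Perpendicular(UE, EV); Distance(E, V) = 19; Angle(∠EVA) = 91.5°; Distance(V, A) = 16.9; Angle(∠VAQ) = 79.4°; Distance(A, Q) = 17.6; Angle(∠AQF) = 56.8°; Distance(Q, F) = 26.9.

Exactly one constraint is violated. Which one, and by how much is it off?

Distance(Q, F) = 26.9 — off by 9.00.

R = (0.00, 0.00) ✓; RU at 64.20° ✓; |RU| = 22.10 ✓; ∠RUE = 43.50° ✓; |UE| = 11.60 ✓; ∠(UE, EV) = 90.00° ✓; |EV| = 19.00 ✓; ∠EVA = 91.50° ✓; |VA| = 16.90 ✓; ∠VAQ = 79.40° ✓; |AQ| = 17.60 ✓; ∠AQF = 56.80° ✓; |QF| = 35.90 ✗.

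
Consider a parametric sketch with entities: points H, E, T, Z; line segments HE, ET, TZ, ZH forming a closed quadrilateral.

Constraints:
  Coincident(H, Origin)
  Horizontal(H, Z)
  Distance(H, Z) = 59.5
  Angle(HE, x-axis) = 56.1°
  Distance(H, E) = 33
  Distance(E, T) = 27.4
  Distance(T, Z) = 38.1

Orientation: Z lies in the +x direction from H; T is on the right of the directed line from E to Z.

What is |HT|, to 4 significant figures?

21.40

H is at the origin; HZ is horizontal with |HZ| = 59.5 and Z in +x, so Z = (59.5, 0). HE runs at 56.1° with |HE| = 33.0, so E = (18.41, 27.39). T is determined by |ET| = 27.4 and |TZ| = 38.1 together: it lies at the intersection of circle(E, 27.4) and circle(Z, 38.1). With |EZ| = 49.39, the foot of the radical line on EZ is 17.60 from E and the perpendicular offset is √(27.4² − 17.60²) = 21.00. Taking the right-of-EZ solution: T = (21.40, 0.1546).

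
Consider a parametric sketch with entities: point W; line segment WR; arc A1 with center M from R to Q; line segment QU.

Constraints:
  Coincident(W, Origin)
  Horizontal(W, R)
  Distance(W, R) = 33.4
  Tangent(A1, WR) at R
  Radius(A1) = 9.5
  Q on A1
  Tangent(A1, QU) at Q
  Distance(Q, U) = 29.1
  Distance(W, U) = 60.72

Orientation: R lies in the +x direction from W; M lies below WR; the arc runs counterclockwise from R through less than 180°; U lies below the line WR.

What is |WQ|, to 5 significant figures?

31.838

W is at the origin; W and R share the same y with |WR| = 33.4 and R on the +x side, so R = (33.400, 0.0000). Since A1 is tangent to WR there, MR ⟂ WR, so M = R + (0, -9.5) = (33.400, -9.5000). Since MQ ⟂ QU (tangency), |MU| = √(9.5² + 29.1²) = 30.611 regardless of where Q sits on A1. So U lies on both circle(W, 60.72) and circle(M, 30.611); the below-WR intersection is U = (49.028, -35.822). Q is the foot of the tangent from U: Q = (27.140, -16.646).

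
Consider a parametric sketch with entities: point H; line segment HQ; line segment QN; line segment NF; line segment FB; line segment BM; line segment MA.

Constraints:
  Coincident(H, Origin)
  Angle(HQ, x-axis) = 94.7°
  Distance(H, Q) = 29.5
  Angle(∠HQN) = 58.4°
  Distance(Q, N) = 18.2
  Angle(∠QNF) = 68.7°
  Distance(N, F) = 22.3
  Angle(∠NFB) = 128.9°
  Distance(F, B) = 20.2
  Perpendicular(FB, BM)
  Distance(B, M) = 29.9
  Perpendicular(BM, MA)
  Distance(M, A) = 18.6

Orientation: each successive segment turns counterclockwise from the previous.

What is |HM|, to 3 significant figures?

43.0

∠NFB = 128.9° gives FB at 18.7° from the x-axis; with |FB| = 20.2, B = (20.9, 13.2). The perpendicularity gives BM at right angles to FB, so BM runs at 109°; with |BM| = 29.9, M = (11.3, 41.5). Then |HM| = |M − H| = 43.0.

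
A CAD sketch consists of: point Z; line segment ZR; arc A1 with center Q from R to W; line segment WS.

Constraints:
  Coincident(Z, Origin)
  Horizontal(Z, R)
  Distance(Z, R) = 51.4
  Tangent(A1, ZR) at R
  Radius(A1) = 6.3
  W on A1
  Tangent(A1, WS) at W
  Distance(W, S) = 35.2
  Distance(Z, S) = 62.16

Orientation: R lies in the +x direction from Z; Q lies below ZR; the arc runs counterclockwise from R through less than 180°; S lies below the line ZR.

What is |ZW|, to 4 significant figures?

45.57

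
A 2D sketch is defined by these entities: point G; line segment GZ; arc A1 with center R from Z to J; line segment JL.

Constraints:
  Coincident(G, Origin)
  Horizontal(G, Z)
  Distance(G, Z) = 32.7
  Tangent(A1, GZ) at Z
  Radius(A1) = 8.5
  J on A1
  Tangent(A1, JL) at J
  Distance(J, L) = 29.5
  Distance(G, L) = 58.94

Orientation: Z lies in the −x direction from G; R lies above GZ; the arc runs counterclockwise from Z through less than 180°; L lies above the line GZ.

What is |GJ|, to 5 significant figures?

30.176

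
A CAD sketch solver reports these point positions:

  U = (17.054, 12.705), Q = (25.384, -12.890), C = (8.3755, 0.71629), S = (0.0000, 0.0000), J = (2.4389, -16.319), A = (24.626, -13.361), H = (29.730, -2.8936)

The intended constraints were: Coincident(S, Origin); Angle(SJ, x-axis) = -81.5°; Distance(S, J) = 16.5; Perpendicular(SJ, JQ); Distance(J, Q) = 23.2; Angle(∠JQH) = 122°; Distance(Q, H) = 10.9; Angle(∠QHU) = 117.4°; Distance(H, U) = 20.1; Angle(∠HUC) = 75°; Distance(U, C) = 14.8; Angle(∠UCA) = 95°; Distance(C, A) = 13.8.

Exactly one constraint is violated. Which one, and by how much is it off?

Distance(C, A) = 13.8 — off by 7.70.

S = (0.00, 0.00) ✓; SJ at -81.50° ✓; |SJ| = 16.50 ✓; ∠(SJ, JQ) = 90.00° ✓; |JQ| = 23.20 ✓; ∠JQH = 122.0° ✓; |QH| = 10.90 ✓; ∠QHU = 117.4° ✓; |HU| = 20.10 ✓; ∠HUC = 75.00° ✓; |UC| = 14.80 ✓; ∠UCA = 95.00° ✓; |CA| = 21.50 ✗.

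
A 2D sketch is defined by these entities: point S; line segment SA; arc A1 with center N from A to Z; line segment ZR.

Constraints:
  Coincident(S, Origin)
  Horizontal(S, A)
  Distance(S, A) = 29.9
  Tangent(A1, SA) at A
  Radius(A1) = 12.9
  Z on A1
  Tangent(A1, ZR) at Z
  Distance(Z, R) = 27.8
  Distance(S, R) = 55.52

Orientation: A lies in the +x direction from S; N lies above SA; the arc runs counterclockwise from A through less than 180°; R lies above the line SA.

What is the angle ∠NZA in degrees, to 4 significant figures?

37.31°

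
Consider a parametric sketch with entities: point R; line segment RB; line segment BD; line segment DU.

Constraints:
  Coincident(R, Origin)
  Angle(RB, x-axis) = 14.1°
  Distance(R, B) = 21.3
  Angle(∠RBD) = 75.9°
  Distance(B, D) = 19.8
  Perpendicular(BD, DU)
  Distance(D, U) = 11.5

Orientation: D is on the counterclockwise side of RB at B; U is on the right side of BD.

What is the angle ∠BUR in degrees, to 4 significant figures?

35.42°

R is at the origin; RB runs at 14.1° with length 21.3, so B = 21.3·(cos 14.1°, sin 14.1°) = (20.66, 5.189). ∠RBD = 75.9°, so BD runs at 14.1° + (180° − 75.9°) = 118.2° from the x-axis; with |BD| = 19.8, D = B + 19.8·(cos 118.2°, sin 118.2°) = (11.30, 22.64). BD ⟂ DU; with |DU| = 11.5 on the right of BD, U = D + 11.5·(0.8813, 0.4726) = (21.44, 28.07). Then cos ∠BUR = UB·UR / (|UB||UR|), giving 35.42°.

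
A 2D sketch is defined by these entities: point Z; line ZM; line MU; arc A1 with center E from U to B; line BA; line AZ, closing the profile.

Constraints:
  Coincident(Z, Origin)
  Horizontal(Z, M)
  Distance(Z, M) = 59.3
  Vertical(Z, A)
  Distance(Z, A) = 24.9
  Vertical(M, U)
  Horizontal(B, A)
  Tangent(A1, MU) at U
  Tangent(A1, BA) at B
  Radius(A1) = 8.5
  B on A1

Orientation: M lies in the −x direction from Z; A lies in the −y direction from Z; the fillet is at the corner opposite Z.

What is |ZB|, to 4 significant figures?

56.57

Z is at the origin; ZM is horizontal with |ZM| = 59.3 and M on the −x side, so M = (-59.30, 0.000). ZA is vertical with |ZA| = 24.9 and A on the −y side, so A = (0.000, -24.90). The virtual corner opposite Z is at (-59.30, -24.90). A1 meets MU tangentially, so EU is at right angles to MU and since A1 is tangent to BA there, EB ⟂ BA, with radius 8.5, so the center E sits 8.5 in from both sides at E = (-50.80, -16.40). That places the tangent points at U = (-59.30, -16.40) on MU and B = (-50.80, -24.90) on BA. Then |ZB| = |B − Z| = 56.57.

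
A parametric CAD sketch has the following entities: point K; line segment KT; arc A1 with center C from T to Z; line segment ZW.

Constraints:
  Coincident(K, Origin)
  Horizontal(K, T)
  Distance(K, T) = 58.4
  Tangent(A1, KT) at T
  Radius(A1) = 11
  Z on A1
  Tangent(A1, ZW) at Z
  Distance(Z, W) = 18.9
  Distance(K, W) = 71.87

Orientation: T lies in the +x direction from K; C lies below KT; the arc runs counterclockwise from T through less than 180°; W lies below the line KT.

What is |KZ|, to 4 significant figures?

54.16

Checks: |CZ| = 11.00 ✓; ∠(CZ, ZW) = 90.00° ✓; |ZW| = 18.90 ✓; |KW| = 71.87 ✓.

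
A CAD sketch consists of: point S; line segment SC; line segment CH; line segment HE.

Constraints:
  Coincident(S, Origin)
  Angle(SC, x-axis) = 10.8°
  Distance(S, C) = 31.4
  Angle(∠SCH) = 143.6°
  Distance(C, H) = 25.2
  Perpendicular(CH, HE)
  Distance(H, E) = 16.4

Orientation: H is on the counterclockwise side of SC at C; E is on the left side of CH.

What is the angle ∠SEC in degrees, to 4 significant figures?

35.59°

∠SCH = 143.6°, so CH runs at 10.8° + (180° − 143.6°) = 47.20° from the x-axis; with |CH| = 25.2, H = C + 25.2·(cos 47.20°, sin 47.20°) = (47.97, 24.37). The perpendicularity gives HE at right angles to CH; with |HE| = 16.4 on the left of CH, E = H + 16.4·(-0.7337, 0.6794) = (35.93, 35.52). Then cos ∠SEC = ES·EC / (|ES||EC|), giving 35.59°.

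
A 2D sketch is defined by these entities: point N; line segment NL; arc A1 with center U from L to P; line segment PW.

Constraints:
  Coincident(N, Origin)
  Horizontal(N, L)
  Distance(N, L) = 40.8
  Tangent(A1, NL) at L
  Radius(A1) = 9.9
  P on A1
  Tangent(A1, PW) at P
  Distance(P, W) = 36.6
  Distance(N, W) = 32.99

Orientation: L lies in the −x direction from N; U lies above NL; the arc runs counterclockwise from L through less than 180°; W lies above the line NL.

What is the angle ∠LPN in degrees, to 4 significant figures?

149.0°

Checks: |UP| = 9.900 ✓; ∠(UP, PW) = 90.00° ✓; |PW| = 36.60 ✓; |NW| = 32.99 ✓.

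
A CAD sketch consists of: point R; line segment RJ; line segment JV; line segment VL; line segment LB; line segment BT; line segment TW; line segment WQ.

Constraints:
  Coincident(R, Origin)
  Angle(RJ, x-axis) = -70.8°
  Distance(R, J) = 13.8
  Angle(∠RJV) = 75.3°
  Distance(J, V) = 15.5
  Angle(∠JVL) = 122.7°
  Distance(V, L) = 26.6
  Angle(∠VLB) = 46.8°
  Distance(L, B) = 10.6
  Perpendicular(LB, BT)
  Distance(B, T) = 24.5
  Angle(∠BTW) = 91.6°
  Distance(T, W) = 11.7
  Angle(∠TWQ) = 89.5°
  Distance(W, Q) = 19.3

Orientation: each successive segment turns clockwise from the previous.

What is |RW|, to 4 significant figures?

35.39

R is at the origin; RJ runs at -70.8° with length 13.8, so J = (4.538, -13.03). ∠RJV = 75.3° gives JV at -175.5° from the x-axis; with |JV| = 15.5, V = (-10.91, -14.25). ∠JVL = 122.7° gives VL at 127.2° from the x-axis; with |VL| = 26.6, L = (-27.00, 6.939). ∠VLB = 46.8° gives LB at -6.000° from the x-axis; with |LB| = 10.6, B = (-16.45, 5.831). LB ⟂ BT, so BT runs at -96.00°; with |BT| = 24.5, T = (-19.02, -18.53). ∠BTW = 91.6° gives TW at 175.6° from the x-axis; with |TW| = 11.7, W = (-30.68, -17.64). Then |RW| = |W − R| = 35.39.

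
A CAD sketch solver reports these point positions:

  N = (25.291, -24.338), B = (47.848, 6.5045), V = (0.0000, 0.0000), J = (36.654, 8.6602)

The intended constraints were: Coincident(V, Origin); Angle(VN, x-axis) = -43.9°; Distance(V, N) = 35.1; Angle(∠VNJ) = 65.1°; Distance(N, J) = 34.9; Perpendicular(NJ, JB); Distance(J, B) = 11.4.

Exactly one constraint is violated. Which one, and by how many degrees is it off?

Perpendicular(NJ, JB) — off by 8.10°.

V = (0.00, 0.00) ✓; VN at -43.90° ✓; |VN| = 35.10 ✓; ∠VNJ = 65.10° ✓; |NJ| = 34.90 ✓; ∠(NJ, JB) = 81.90° ✗; |JB| = 11.40 ✓.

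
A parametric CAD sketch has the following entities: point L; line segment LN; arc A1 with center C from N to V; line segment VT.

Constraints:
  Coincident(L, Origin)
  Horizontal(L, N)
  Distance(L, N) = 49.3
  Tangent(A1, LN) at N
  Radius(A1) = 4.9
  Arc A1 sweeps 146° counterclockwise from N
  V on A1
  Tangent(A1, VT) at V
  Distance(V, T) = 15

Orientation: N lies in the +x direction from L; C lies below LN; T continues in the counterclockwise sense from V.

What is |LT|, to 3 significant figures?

61.5

L is at the origin; L and N share the same y with |LN| = 49.3 and N on the +x side, so N = (49.3, 0.00). Since A1 is tangent to LN there, CN ⟂ LN, so C = N + (0, -4.9) = (49.3, -4.90). On A1, N sits at bearing 90° from C; a 146° counterclockwise sweep puts V at bearing 236°, so V = C + 4.9·(cos 236°, sin 236°) = (46.6, -8.96). A1 meets VT tangentially, so CV is at right angles to VT, so VT runs along (−sin 236°, cos 236°); with |VT| = 15.0, T = (59.0, -17.4). Then |LT| = |T − L| = 61.5.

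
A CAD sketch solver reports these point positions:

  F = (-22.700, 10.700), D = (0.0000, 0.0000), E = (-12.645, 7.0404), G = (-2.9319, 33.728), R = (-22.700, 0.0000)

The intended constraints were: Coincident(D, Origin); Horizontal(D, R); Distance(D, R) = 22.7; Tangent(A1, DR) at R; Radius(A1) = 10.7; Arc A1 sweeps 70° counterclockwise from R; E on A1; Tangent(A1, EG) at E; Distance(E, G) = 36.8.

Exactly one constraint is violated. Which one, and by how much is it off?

Distance(E, G) = 36.8 — off by 8.40.

D = (0.00, 0.00) ✓; D.y = 0.00, R.y = 0.00 ✓; |DR| = 22.70 ✓; ∠(FR, RD) = 90.00° ✓; |FR| = 10.70 ✓; bearing(F→E) − bearing(F→R) = 70.00° ✓; |FE| = 10.70 ✓; ∠(FE, EG) = 90.00° ✓; |EG| = 28.40 ✗.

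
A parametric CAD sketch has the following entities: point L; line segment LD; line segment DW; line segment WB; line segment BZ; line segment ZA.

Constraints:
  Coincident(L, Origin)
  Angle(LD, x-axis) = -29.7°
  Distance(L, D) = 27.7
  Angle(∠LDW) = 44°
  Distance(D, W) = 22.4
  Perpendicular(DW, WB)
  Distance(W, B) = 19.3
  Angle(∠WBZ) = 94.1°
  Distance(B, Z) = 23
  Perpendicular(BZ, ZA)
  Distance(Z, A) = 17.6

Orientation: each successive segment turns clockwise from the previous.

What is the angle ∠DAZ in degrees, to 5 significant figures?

147.94°

L is at the origin; LD runs at -29.7° with length 27.7, so D = (24.061, -13.724). ∠LDW = 44.0° gives DW at -165.70° from the x-axis; with |DW| = 22.4, W = (2.3551, -19.257). The perpendicularity gives WB at right angles to DW, so WB runs at 104.30°; with |WB| = 19.3, B = (-2.4119, -0.55498). ∠WBZ = 94.1° gives BZ at 18.400° from the x-axis; with |BZ| = 23.0, Z = (19.412, 6.7049). The perpendicularity gives ZA at right angles to BZ, so ZA runs at -71.600°; with |ZA| = 17.6, A = (24.968, -9.9953). Then cos ∠DAZ = AD·AZ / (|AD||AZ|), giving 147.94°.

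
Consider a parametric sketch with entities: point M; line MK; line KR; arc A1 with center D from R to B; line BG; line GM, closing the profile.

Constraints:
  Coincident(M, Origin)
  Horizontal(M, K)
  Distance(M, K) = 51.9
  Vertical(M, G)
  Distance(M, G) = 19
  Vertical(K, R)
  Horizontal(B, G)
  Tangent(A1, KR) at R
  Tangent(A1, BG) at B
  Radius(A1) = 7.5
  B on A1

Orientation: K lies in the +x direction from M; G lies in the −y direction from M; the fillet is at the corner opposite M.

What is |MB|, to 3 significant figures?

48.3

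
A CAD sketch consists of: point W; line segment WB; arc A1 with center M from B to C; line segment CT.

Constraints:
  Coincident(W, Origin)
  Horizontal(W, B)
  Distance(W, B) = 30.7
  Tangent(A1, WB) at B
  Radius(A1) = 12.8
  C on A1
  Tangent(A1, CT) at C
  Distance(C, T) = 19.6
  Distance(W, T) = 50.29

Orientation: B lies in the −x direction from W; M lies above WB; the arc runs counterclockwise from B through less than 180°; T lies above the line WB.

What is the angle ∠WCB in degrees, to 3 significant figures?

67.4°

Checks: W = (0.00, 0.00) ✓; ∠(MB, BW) = 90.00° ✓; |MC| = 12.80 ✓; ∠(MC, CT) = 90.00° ✓; |CT| = 19.60 ✓; |WT| = 50.29 ✓.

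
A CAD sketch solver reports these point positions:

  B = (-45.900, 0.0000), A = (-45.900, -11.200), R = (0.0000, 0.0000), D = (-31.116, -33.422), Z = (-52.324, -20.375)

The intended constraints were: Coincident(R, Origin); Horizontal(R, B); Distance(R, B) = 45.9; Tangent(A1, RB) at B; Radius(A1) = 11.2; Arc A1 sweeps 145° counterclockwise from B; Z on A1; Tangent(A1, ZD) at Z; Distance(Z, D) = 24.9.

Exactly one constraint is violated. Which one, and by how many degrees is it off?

Tangent(A1, ZD) at Z — off by 3.40°.

R = (0.00, 0.00) ✓; R.y = 0.00, B.y = 0.00 ✓; |RB| = 45.90 ✓; ∠(AB, BR) = 90.00° ✓; |AB| = 11.20 ✓; bearing(A→Z) − bearing(A→B) = 145.0° ✓; |AZ| = 11.20 ✓; ∠(AZ, ZD) = 86.60° ✗; |ZD| = 24.90 ✓.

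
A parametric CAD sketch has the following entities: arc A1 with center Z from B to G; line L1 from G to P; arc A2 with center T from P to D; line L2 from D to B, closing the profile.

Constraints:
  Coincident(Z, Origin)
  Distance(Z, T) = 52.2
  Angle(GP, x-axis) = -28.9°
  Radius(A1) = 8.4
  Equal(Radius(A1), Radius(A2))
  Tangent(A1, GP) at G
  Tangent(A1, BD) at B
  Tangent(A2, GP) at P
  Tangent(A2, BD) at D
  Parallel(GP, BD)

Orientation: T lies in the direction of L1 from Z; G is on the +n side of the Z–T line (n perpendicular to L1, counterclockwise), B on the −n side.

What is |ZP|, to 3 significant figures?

52.9

The slot axis is L1's direction at -28.9°, so u = (cos -28.9°, sin -28.9°) = (0.875, -0.483) and n = (−sin -28.9°, cos -28.9°) = (0.483, 0.875). Z is at the origin and T lies 52.2 along u from Z, so T = 52.2·u = (45.7, -25.2). Tangency of A1 to both parallel lines with radius 8.4 puts G and B at Z ± 8.4·n: G = (4.06, 7.35), B = (-4.06, -7.35). Equal radii place P and D the same way about T: P = T + 8.4·n = (49.8, -17.9), D = T − 8.4·n = (41.6, -32.6). Then |ZP| = |P − Z| = 52.9.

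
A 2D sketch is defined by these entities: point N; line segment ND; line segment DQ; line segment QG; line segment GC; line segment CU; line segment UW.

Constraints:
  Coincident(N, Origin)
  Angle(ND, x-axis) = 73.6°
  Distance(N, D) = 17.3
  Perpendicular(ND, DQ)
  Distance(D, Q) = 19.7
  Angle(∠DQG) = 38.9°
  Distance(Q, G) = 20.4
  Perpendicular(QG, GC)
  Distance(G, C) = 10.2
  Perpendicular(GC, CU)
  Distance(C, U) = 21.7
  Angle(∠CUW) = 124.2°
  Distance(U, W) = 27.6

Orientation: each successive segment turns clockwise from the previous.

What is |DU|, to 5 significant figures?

16.772

N is at the origin; ND runs at 73.6° with length 17.3, so D = (4.8845, 16.596). ND ⟂ DQ, so DQ runs at -16.400°; with |DQ| = 19.7, Q = (23.783, 11.034). ∠DQG = 38.9° gives QG at -157.50° from the x-axis; with |QG| = 20.4, G = (4.9359, 3.2273). QG ⟂ GC, so GC runs at 112.50°; with |GC| = 10.2, C = (1.0325, 12.651). GC is perpendicular to CU, so CU runs at 22.500°; with |CU| = 21.7, U = (21.081, 20.955). Then |DU| = |U − D| = 16.772.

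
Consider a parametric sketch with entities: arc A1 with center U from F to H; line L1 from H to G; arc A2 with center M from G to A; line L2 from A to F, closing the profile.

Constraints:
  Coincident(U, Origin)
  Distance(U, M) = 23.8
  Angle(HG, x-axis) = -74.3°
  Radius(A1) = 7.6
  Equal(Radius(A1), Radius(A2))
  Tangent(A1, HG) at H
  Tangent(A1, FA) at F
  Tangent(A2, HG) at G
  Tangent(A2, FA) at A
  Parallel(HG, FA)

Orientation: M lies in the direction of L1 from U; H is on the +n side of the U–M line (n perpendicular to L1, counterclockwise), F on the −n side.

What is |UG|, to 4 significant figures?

24.98

The slot axis is L1's direction at -74.3°, so u = (cos -74.3°, sin -74.3°) = (0.2706, -0.9627) and n = (−sin -74.3°, cos -74.3°) = (0.9627, 0.2706). U is at the origin and M lies 23.8 along u from U, so M = 23.8·u = (6.440, -22.91). Tangency of A1 to both parallel lines with radius 7.6 puts H and F at U ± 7.6·n: H = (7.316, 2.057), F = (-7.316, -2.057). Equal radii place G and A the same way about M: G = M + 7.6·n = (13.76, -20.86), A = M − 7.6·n = (-0.8762, -24.97). Then |UG| = |G − U| = 24.98.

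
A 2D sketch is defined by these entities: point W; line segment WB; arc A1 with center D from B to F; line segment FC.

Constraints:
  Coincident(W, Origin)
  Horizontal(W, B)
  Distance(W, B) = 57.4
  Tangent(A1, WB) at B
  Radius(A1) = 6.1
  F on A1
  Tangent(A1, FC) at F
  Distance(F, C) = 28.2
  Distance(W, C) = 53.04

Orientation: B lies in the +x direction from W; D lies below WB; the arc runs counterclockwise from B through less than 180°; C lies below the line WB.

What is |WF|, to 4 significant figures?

51.77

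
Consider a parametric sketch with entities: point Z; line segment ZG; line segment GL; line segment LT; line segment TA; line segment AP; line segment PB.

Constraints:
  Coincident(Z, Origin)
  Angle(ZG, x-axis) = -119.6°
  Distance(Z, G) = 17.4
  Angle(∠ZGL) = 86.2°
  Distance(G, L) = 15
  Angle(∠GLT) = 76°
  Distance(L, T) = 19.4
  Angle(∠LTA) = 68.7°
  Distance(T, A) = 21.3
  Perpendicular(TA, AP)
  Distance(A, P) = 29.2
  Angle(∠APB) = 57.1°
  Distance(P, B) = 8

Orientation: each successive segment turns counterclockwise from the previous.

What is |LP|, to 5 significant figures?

18.081

Z is at the origin; ZG runs at -119.6° with length 17.4, so G = (-8.5946, -15.129). ∠ZGL = 86.2° gives GL at -25.800° from the x-axis; with |GL| = 15.0, L = (4.9102, -21.658). ∠GLT = 76.0° gives LT at 78.200° from the x-axis; with |LT| = 19.4, T = (8.8774, -2.6677). ∠LTA = 68.7° gives TA at -170.50° from the x-axis; with |TA| = 21.3, A = (-12.130, -6.1832). The perpendicularity gives AP at right angles to TA, so AP runs at -80.500°; with |AP| = 29.2, P = (-7.3111, -34.983). Then |LP| = |P − L| = 18.081.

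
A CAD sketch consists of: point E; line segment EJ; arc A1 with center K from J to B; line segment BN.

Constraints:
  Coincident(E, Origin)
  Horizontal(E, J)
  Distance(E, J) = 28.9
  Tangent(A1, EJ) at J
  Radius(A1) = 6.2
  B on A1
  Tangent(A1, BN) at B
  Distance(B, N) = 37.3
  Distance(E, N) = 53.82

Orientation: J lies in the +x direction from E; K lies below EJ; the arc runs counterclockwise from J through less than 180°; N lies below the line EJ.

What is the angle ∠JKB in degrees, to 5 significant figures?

102.72°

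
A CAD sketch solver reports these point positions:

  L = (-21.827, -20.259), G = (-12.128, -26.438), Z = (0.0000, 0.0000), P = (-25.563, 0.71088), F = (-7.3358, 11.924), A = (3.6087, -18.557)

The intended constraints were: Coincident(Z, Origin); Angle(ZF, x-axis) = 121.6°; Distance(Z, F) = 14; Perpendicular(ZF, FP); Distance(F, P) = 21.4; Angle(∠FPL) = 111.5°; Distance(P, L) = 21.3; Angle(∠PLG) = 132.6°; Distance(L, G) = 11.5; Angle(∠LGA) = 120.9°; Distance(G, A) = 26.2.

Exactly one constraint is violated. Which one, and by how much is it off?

Distance(G, A) = 26.2 — off by 8.60.

Z = (0.00, 0.00) ✓; ZF at 121.6° ✓; |ZF| = 14.00 ✓; ∠(ZF, FP) = 90.00° ✓; |FP| = 21.40 ✓; ∠FPL = 111.5° ✓; |PL| = 21.30 ✓; ∠PLG = 132.6° ✓; |LG| = 11.50 ✓; ∠LGA = 120.9° ✓; |GA| = 17.60 ✗.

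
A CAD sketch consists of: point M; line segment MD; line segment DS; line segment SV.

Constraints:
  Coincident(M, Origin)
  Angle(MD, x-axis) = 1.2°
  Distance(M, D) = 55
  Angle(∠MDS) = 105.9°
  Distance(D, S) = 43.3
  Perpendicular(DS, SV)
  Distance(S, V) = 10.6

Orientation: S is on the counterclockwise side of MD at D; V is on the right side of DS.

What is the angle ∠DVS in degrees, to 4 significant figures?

76.24°

M is at the origin; MD runs at 1.2° with length 55.0, so D = 55.0·(cos 1.2°, sin 1.2°) = (54.99, 1.152). ∠MDS = 105.9°, so DS runs at 1.2° + (180° − 105.9°) = 75.30° from the x-axis; with |DS| = 43.3, S = D + 43.3·(cos 75.30°, sin 75.30°) = (65.98, 43.03). The perpendicularity gives SV at right angles to DS; with |SV| = 10.6 on the right of DS, V = S + 10.6·(0.9673, -0.2538) = (76.23, 40.34). Then cos ∠DVS = VD·VS / (|VD||VS|), giving 76.24°.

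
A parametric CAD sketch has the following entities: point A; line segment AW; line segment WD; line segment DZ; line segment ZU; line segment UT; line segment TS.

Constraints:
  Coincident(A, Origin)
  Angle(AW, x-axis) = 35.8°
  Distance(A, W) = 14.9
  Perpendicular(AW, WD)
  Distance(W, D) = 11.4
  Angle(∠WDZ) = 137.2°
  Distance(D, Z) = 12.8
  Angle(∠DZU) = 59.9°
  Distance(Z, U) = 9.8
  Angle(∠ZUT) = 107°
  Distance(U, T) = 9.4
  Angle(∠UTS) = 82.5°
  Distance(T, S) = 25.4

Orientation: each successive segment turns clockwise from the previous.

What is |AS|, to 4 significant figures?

36.59

A is at the origin; AW runs at 35.8° with length 14.9, so W = (12.08, 8.716). AW is perpendicular to WD, so WD runs at -54.20°; with |WD| = 11.4, D = (18.75, -0.5303). ∠WDZ = 137.2° gives DZ at -97.00° from the x-axis; with |DZ| = 12.8, Z = (17.19, -13.23). ∠DZU = 59.9° gives ZU at 142.9° from the x-axis; with |ZU| = 9.8, U = (9.377, -7.323). ∠ZUT = 107.0° gives UT at 69.90° from the x-axis; with |UT| = 9.4, T = (12.61, 1.504). ∠UTS = 82.5° gives TS at -27.60° from the x-axis; with |TS| = 25.4, S = (35.12, -10.26). Then |AS| = |S − A| = 36.59.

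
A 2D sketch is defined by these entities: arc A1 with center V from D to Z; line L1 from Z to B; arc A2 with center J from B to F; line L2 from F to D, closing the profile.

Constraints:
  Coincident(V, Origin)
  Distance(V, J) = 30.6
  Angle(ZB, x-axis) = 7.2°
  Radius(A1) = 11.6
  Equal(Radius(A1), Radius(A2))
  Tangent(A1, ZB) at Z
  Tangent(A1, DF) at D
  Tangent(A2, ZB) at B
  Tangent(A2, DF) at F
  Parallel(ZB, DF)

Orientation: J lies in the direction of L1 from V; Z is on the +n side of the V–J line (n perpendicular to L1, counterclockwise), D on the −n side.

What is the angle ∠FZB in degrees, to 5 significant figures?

37.168°

The slot axis is L1's direction at 7.2°, so u = (cos 7.2°, sin 7.2°) = (0.99211, 0.12533) and n = (−sin 7.2°, cos 7.2°) = (-0.12533, 0.99211). V is at the origin and J lies 30.6 along u from V, so J = 30.6·u = (30.359, 3.8352). Tangency of A1 to both parallel lines with radius 11.6 puts Z and D at V ± 11.6·n: Z = (-1.4539, 11.509), D = (1.4539, -11.509). Equal radii place B and F the same way about J: B = J + 11.6·n = (28.905, 15.344), F = J − 11.6·n = (31.813, -7.6733). Then cos ∠FZB = ZF·ZB / (|ZF||ZB|), giving 37.168°.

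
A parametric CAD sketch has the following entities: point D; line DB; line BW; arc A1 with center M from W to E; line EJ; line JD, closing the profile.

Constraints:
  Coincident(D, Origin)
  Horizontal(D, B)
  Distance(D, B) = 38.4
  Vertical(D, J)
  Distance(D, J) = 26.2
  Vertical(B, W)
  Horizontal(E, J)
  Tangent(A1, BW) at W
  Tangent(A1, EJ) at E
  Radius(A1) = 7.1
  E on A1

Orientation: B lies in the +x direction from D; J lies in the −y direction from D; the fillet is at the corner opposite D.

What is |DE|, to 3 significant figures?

40.8

D is at the origin; DB is horizontal with |DB| = 38.4 and B on the +x side, so B = (38.4, 0.00). D and J share the same x with |DJ| = 26.2 and J on the −y side, so J = (0.00, -26.2). The virtual corner opposite D is at (38.4, -26.2). The tangent condition forces MW to be normal to BW and since A1 is tangent to EJ there, ME ⟂ EJ, with radius 7.1, so the center M sits 7.1 in from both sides at M = (31.3, -19.1). That places the tangent points at W = (38.4, -19.1) on BW and E = (31.3, -26.2) on EJ. Then |DE| = |E − D| = 40.8.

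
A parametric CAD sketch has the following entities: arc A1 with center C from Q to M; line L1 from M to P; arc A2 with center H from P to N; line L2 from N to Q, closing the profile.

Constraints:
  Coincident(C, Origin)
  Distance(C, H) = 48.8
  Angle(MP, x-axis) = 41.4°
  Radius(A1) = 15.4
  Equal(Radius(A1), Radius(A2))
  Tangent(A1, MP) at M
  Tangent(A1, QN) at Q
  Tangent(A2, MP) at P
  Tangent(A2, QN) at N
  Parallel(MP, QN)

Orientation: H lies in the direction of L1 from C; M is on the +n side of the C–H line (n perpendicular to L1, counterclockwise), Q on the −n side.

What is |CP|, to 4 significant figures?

51.17

The slot axis is L1's direction at 41.4°, so u = (cos 41.4°, sin 41.4°) = (0.7501, 0.6613) and n = (−sin 41.4°, cos 41.4°) = (-0.6613, 0.7501). C is at the origin and H lies 48.8 along u from C, so H = 48.8·u = (36.61, 32.27). Tangency of A1 to both parallel lines with radius 15.4 puts M and Q at C ± 15.4·n: M = (-10.18, 11.55), Q = (10.18, -11.55). Equal radii place P and N the same way about H: P = H + 15.4·n = (26.42, 43.82), N = H − 15.4·n = (46.79, 20.72). Then |CP| = |P − C| = 51.17.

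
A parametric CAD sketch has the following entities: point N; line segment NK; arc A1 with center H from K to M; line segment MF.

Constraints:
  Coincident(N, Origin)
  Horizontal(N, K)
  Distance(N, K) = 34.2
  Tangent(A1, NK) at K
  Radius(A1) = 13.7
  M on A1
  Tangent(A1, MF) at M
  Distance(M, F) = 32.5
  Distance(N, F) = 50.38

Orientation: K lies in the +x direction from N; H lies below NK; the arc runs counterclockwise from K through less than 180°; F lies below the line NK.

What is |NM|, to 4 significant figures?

24.61

N is at the origin; NK is horizontal with |NK| = 34.2 and K on the +x side, so K = (34.20, 0.000). A1 meets NK tangentially, so HK is at right angles to NK, so H = K + (0, -13.7) = (34.20, -13.70). Since HM ⟂ MF (tangency), |HF| = √(13.7² + 32.5²) = 35.27 regardless of where M sits on A1. So F lies on both circle(N, 50.38) and circle(H, 35.27); the below-NK intersection is F = (20.29, -46.11). M is the foot of the tangent from F: M = (20.50, -13.61).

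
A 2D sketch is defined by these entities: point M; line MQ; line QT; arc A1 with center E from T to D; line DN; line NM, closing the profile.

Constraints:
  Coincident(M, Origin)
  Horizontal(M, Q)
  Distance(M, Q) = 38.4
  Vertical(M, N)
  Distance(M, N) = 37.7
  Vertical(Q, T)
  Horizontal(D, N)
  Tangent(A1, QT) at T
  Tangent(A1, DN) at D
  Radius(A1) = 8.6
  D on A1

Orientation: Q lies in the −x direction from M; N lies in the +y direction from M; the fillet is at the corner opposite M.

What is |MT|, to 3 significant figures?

48.2

The virtual corner opposite M is at (-38.4, 37.7). A1 meets QT tangentially, so ET is at right angles to QT and the tangent condition forces ED to be normal to DN, with radius 8.6, so the center E sits 8.6 in from both sides at E = (-29.8, 29.1). That places the tangent points at T = (-38.4, 29.1) on QT and D = (-29.8, 37.7) on DN. Then |MT| = |T − M| = 48.2.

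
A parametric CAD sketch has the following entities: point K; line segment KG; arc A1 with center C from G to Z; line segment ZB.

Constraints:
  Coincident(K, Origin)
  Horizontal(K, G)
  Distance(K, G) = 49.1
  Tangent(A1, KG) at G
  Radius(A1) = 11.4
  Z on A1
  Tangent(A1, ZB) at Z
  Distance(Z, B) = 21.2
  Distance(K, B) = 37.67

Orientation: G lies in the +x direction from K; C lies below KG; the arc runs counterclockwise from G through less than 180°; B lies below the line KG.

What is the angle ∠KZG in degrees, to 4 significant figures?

141.2°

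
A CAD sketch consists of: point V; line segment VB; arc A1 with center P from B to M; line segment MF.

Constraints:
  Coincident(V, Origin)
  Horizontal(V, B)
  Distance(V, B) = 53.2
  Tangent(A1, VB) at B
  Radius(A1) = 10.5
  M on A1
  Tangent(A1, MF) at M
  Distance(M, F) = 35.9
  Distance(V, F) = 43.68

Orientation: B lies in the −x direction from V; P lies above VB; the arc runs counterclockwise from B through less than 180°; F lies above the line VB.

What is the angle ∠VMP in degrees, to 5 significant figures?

154.73°

Checks: |PM| = 10.50 ✓; ∠(PM, MF) = 90.00° ✓; |MF| = 35.90 ✓; |VF| = 43.68 ✓.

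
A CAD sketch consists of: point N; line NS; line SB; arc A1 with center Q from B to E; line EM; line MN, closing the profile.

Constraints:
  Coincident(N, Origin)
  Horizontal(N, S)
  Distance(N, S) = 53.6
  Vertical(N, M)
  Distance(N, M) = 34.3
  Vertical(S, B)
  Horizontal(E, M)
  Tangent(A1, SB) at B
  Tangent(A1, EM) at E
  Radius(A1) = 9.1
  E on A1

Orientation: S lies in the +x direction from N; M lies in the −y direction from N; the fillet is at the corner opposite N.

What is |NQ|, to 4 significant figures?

51.14

NM is vertical with |NM| = 34.3 and M on the −y side, so M = (0.000, -34.30). The virtual corner opposite N is at (53.60, -34.30). A1 meets SB tangentially, so QB is at right angles to SB and A1 meets EM tangentially, so QE is at right angles to EM, with radius 9.1, so the center Q sits 9.1 in from both sides at Q = (44.50, -25.20). Then |NQ| = |Q − N| = 51.14.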